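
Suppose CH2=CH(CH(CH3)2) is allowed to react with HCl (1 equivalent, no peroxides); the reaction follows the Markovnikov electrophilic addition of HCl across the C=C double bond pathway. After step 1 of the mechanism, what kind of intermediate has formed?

secondary carbocation

Step 1: Protonation of the alkene by HCl: the π bond acts as the nucleophile and picks up H⁺, giving the more stable (Markovnikov) secondary carbocation. The H–Cl bond breaks heterolytically, releasing Cl⁻.
After step 1 the species present is a secondary carbocation.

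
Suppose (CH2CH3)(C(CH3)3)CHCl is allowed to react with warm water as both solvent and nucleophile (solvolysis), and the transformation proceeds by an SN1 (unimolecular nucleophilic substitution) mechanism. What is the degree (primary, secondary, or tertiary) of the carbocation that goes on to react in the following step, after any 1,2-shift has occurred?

tertiary

Step 1: Rate-determining heterolysis of the C–Cl bond gives Cl⁻ and a secondary carbocation.
Step 2: Carbocation rearrangement: a 1,2-methyl shift from the adjacent tert-butyl carbon converts the initially-formed secondary cation into the more stable tertiary cation.
The cation rearranges from secondary to tertiary via a 1,2-methyl shift from the adjacent tert-butyl carbon; the tertiary cation is what reacts next.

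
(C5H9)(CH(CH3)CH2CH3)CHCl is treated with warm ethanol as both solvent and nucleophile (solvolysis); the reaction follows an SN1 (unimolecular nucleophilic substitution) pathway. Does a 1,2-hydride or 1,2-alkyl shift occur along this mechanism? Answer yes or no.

yes

The first-formed carbocation is secondary.
The adjacent cyclopentyl carbon already bears 2 other carbon substituents and has a hydrogen to migrate; after a 1,2-hydride shift from that carbon the positive charge sits on a tertiary centre.
Tertiary is more stable than secondary, so the shift occurs.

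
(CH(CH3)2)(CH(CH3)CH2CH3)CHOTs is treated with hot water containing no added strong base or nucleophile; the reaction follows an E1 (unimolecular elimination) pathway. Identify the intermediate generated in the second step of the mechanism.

tertiary carbocation

Step 1: Rate-determining heterolysis of the C–O bond gives TsO⁻ and a secondary carbocation.
Step 2: Carbocation rearrangement: a 1,2-hydride shift from the adjacent sec-butyl carbon converts the initially-formed secondary cation into the more stable tertiary cation.
After step 2 the species present is a tertiary carbocation.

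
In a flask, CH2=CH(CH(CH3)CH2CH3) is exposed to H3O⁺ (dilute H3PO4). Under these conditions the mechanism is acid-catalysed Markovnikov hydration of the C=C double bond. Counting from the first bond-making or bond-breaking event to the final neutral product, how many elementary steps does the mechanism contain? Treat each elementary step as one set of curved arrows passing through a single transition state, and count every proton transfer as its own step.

4

Step 1: The π electrons of the C=C bond attack a proton of H3O⁺; Markovnikov addition places the new C–H on the less-substituted alkene carbon, so the positive charge ends up on the more-substituted carbon — a secondary carbocation. H2O is released.
Step 2: A 1,2-hydride shift from the adjacent sec-butyl carbon moves the positive charge from the secondary centre to an adjacent carbon, generating a more stable tertiary carbocation.
Step 3: Nucleophilic capture of the cation by H2O produces the protonated alcohol (an oxonium ion).
Step 4: H2O removes a proton from the oxonium oxygen, regenerating H3O⁺ and giving the neutral alcohol.
Total: 4 elementary steps.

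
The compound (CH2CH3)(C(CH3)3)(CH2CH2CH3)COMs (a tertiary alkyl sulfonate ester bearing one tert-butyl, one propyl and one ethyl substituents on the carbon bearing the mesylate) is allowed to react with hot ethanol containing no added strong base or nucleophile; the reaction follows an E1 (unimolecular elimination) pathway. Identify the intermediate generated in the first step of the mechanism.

tertiary carbocation

Step 1: Rate-determining heterolysis of the C–O bond gives MsO⁻ and a tertiary carbocation.
After step 1 the species present is a tertiary carbocation.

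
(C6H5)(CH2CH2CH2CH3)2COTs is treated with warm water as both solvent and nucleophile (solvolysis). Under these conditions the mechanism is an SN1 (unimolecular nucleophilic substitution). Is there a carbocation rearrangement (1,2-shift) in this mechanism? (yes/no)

The first-formed carbocation is tertiary.
No single 1,2-shift to an adjacent carbon would produce a more-substituted cation than the one already present, so no rearrangement occurs.

no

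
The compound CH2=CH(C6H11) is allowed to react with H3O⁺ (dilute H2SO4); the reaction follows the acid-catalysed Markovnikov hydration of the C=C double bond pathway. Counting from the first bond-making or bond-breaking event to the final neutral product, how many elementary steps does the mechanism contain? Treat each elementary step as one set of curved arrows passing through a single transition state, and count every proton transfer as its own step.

Step 1: Protonation of the alkene by H3O⁺: the π bond acts as the nucleophile and picks up H⁺, giving the more stable (Markovnikov) secondary carbocation. H2O is released.
Step 2: Carbocation rearrangement: a 1,2-hydride shift from the adjacent cyclohexyl carbon converts the initially-formed secondary cation into the more stable tertiary cation.
Step 3: A lone pair on the oxygen of H2O attacks the carbocation, forming a C–O bond and an oxonium ion (a protonated alcohol).
Step 4: Proton transfer from the O–H of the oxonium ion to H2O completes the catalytic cycle and yields the alcohol.
Total: 4 elementary steps.

4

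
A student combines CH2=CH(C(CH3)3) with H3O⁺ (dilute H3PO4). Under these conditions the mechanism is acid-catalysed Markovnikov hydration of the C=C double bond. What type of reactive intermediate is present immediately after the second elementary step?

tertiary carbocation

Step 1: Protonation of the alkene by H3O⁺: the π bond acts as the nucleophile and picks up H⁺, giving the more stable (Markovnikov) secondary carbocation. H2O is released.
Step 2: A methyl group with its bonding pair migrates from the adjacent tert-butyl carbon to the cationic centre — a 1,2-methyl shift — upgrading the secondary cation to a tertiary one.
After step 2 the species present is a tertiary carbocation.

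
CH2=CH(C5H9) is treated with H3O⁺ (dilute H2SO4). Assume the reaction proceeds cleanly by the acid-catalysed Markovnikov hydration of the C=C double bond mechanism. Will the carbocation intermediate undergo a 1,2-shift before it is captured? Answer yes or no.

The first-formed carbocation is secondary.
The adjacent cyclopentyl carbon already bears 2 other carbon substituents and has a hydrogen to migrate; after a 1,2-hydride shift from that carbon the positive charge sits on a tertiary centre.
Tertiary is more stable than secondary, so the shift occurs.

yes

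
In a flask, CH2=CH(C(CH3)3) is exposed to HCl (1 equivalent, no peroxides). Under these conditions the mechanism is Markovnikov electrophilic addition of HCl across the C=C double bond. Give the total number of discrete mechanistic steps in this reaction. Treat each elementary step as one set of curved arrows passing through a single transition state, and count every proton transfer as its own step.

Step 1: The π electrons of the C=C bond attack a proton of HCl; Markovnikov addition places the new C–H on the less-substituted alkene carbon, so the positive charge ends up on the more-substituted carbon — a secondary carbocation. The H–Cl bond breaks heterolytically, releasing Cl⁻.
Step 2: A methyl group with its bonding pair migrates from the adjacent tert-butyl carbon to the cationic centre — a 1,2-methyl shift — upgrading the secondary cation to a tertiary one.
Step 3: Cl⁻ captures the cation: a lone pair on Cl⁻ fills the empty p orbital, producing the alkyl halide product.
Total: 3 elementary steps.

3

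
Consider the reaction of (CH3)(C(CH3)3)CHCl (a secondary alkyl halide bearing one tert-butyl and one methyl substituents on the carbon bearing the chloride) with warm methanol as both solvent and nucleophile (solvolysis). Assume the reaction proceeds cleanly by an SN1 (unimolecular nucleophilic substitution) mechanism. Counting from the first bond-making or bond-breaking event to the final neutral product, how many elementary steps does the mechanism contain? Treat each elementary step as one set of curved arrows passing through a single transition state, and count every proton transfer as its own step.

Step 1: Ionisation: the C–Cl σ-bond cleaves heterolytically; both bonding electrons depart with Cl⁻, leaving a secondary carbocation at the α-carbon.
Step 2: Carbocation rearrangement: a 1,2-methyl shift from the adjacent tert-butyl carbon converts the initially-formed secondary cation into the more stable tertiary cation.
Step 3: Nucleophilic capture: the oxygen of CH3OH bonds to the cationic carbon, producing an oxonium-ion intermediate.
Step 4: A second solvent molecule removes the proton on oxygen, giving the neutral ether product.
Total: 4 elementary steps.

4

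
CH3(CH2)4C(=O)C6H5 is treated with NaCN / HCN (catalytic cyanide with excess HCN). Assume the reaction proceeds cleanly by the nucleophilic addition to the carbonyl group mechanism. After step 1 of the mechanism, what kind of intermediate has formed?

tetrahedral alkoxide intermediate

Step 1: Nucleophilic addition: CN⁻ adds to the carbonyl carbon, pushing the π(C=O) electron pair onto oxygen and giving a tetrahedral alkoxide.
After step 1 the species present is a tetrahedral alkoxide intermediate.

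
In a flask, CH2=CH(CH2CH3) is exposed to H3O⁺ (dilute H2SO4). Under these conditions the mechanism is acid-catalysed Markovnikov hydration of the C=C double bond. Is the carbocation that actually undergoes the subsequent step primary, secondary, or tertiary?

Step 1: Electrophilic addition begins with the π(C=C) electrons forming a bond to the proton of H3O⁺. Following Markovnikov's rule, the resulting cation is secondary. H2O is released.
No single 1,2-shift to an adjacent carbon would give a more-substituted cation, so no rearrangement occurs.

secondary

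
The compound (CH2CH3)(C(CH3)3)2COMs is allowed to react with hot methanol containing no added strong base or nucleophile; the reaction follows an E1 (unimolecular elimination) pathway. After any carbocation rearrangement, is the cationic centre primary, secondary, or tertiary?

Step 1: Rate-determining heterolysis of the C–O bond gives MsO⁻ and a tertiary carbocation.
No single 1,2-shift to an adjacent carbon would give a more-substituted cation, so no rearrangement occurs.

tertiary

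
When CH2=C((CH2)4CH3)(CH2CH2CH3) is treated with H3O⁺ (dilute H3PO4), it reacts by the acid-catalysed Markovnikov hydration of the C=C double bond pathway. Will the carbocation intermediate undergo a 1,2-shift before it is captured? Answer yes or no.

no

The first-formed carbocation is tertiary.
No single 1,2-shift to an adjacent carbon would produce a more-substituted cation than the one already present, so no rearrangement occurs.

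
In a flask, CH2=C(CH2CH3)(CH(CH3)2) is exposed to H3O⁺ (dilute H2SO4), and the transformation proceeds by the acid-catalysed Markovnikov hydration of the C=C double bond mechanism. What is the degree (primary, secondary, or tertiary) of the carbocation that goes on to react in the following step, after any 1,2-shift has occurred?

Step 1: Electrophilic addition begins with the π(C=C) electrons forming a bond to the proton of H3O⁺. Following Markovnikov's rule, the resulting cation is tertiary. H2O is released.
No single 1,2-shift to an adjacent carbon would give a more-substituted cation, so no rearrangement occurs.

tertiary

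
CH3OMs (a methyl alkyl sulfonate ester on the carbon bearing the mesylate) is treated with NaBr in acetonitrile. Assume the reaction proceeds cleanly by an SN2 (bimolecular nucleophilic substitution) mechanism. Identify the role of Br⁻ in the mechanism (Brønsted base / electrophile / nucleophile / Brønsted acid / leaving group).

nucleophile

Step 1: Backside attack by Br⁻ on the carbon bearing the mesylate: the new C–Br bond forms as the C–O bond breaks, with Walden inversion at carbon.
Br⁻ donates an electron pair to form a new σ-bond to carbon — it is the nucleophile.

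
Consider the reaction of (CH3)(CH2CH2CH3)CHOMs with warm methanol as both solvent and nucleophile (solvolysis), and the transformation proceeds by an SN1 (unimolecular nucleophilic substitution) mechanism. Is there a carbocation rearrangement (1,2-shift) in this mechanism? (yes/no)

no

The first-formed carbocation is secondary.
No single 1,2-shift to an adjacent carbon would produce a more-substituted cation than the one already present, so no rearrangement occurs.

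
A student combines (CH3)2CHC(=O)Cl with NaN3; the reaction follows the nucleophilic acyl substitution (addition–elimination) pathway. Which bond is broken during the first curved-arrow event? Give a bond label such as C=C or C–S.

π(C=O)

Step 1: A lone pair on the N of N3⁻ attacks the electrophilic acyl carbon; the π(C=O) electrons move onto oxygen, giving a tetrahedral intermediate.
The bond broken in this step is the π(C=O) bond.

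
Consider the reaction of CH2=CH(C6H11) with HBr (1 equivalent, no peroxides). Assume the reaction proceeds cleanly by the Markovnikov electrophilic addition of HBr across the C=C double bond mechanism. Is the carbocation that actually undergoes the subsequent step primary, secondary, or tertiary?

Step 1: Electrophilic addition begins with the π(C=C) electrons forming a bond to the proton of HBr. Following Markovnikov's rule, the resulting cation is secondary. The H–Br bond breaks heterolytically, releasing Br⁻.
Step 2: Carbocation rearrangement: a 1,2-hydride shift from the adjacent cyclohexyl carbon converts the initially-formed secondary cation into the more stable tertiary cation.
The cation rearranges from secondary to tertiary via a 1,2-hydride shift from the adjacent cyclohexyl carbon; the tertiary cation is what reacts next.

tertiary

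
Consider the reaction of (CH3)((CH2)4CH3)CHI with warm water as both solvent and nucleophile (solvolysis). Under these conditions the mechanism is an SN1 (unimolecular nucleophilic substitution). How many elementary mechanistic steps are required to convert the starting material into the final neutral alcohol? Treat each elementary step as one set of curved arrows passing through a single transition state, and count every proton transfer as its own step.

3

Step 1: Rate-determining heterolysis of the C–I bond gives I⁻ and a secondary carbocation.
(No 1,2-shift: no single shift to an adjacent carbon would give a more stable cation.)
Step 2: A lone pair on the oxygen of H2O attacks the carbocation, forming a new C–O σ-bond and an oxonium ion.
Step 3: Proton transfer from the O–H of the oxonium ion to a solvent molecule delivers the neutral alcohol.
Total: 3 elementary steps.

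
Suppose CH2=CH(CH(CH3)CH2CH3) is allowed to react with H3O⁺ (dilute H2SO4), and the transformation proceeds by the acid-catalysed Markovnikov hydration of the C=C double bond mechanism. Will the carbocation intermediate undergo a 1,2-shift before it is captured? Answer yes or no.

The first-formed carbocation is secondary.
The adjacent sec-butyl carbon already bears 2 other carbon substituents and has a hydrogen to migrate; after a 1,2-hydride shift from that carbon the positive charge sits on a tertiary centre.
Tertiary is more stable than secondary, so the shift occurs.

yes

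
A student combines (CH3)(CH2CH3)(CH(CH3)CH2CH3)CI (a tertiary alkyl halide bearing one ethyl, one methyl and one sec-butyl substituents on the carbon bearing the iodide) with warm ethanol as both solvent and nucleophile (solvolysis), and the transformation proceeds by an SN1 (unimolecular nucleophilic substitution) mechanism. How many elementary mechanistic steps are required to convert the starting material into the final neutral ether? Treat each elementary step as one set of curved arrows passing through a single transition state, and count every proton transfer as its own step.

Step 1: Unassisted departure of I⁻ (taking the C–I bonding pair) generates a tertiary carbocation.
(No 1,2-shift: no single shift to an adjacent carbon would give a more stable cation.)
Step 2: CH3CH2OH donates an oxygen lone pair into the empty p orbital of the cation, giving a protonated ether (an oxonium ion).
Step 3: Proton transfer from the O–H of the oxonium ion to a solvent molecule delivers the neutral ether.
Total: 3 elementary steps.

3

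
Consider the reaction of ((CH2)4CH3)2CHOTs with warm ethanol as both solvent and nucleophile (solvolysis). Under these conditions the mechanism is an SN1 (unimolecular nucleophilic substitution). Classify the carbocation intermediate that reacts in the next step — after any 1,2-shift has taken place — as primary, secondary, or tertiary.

Step 1: Rate-determining heterolysis of the C–O bond gives TsO⁻ and a secondary carbocation.
No single 1,2-shift to an adjacent carbon would give a more-substituted cation, so no rearrangement occurs.

secondary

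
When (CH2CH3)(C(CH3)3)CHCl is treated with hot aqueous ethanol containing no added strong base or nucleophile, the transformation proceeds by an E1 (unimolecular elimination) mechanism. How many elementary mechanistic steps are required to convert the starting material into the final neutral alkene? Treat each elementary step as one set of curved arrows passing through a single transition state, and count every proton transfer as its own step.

3

Step 1: Unassisted departure of Cl⁻ (taking the C–Cl bonding pair) generates a secondary carbocation.
Step 2: A 1,2-methyl shift from the adjacent tert-butyl carbon moves the positive charge from the secondary centre to an adjacent carbon, generating a more stable tertiary carbocation.
Step 3: A weak base (a water (or ethanol) molecule from the solvent) removes a proton from a carbon adjacent to the cationic centre; the electrons of that C–H bond become the new π(C=C) bond, giving the alkene.
Total: 3 elementary steps.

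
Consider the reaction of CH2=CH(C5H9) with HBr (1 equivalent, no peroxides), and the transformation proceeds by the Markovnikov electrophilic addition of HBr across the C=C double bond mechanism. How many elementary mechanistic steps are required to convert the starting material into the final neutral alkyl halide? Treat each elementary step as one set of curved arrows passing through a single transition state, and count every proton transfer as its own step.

Step 1: The π electrons of the C=C bond attack a proton of HBr; Markovnikov addition places the new C–H on the less-substituted alkene carbon, so the positive charge ends up on the more-substituted carbon — a secondary carbocation. The H–Br bond breaks heterolytically, releasing Br⁻.
Step 2: A 1,2-hydride shift from the adjacent cyclopentyl carbon moves the positive charge from the secondary centre to an adjacent carbon, generating a more stable tertiary carbocation.
Step 3: Br⁻ captures the cation: a lone pair on Br⁻ fills the empty p orbital, producing the alkyl halide product.
Total: 3 elementary steps.

3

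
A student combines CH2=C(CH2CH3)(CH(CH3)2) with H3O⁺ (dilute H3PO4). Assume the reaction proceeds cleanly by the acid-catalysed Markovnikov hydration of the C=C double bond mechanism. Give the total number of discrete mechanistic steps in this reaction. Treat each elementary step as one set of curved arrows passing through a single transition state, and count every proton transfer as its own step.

3

Step 1: The π electrons of the C=C bond attack a proton of H3O⁺; Markovnikov addition places the new C–H on the less-substituted alkene carbon, so the positive charge ends up on the more-substituted carbon — a tertiary carbocation. H2O is released.
(No 1,2-shift: no single shift to an adjacent carbon would give a more stable cation.)
Step 2: Nucleophilic capture of the cation by H2O produces the protonated alcohol (an oxonium ion).
Step 3: Proton transfer from the O–H of the oxonium ion to H2O completes the catalytic cycle and yields the alcohol.
Total: 3 elementary steps.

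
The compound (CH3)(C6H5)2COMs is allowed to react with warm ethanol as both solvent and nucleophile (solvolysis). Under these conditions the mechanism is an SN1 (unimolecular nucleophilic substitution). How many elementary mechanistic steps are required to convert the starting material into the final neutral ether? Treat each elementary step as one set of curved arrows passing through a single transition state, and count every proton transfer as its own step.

3

Step 1: Unassisted departure of MsO⁻ (taking the C–O bonding pair) generates a tertiary carbocation.
(No 1,2-shift: no single shift to an adjacent carbon would give a more stable cation.)
Step 2: A lone pair on the oxygen of CH3CH2OH attacks the carbocation, forming a new C–O σ-bond and an oxonium ion.
Step 3: A second solvent molecule removes the proton on oxygen, giving the neutral ether product.
Total: 3 elementary steps.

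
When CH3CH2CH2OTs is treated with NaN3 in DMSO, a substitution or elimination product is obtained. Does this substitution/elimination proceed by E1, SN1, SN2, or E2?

SN2

Conditions: a primary substrate with a strong nucleophile in the polar aprotic solvent DMSO.
These conditions are the textbook signature of the SN2 pathway.
An unhindered substrate with a strong nucleophile in a polar aprotic solvent favours one-step backside displacement.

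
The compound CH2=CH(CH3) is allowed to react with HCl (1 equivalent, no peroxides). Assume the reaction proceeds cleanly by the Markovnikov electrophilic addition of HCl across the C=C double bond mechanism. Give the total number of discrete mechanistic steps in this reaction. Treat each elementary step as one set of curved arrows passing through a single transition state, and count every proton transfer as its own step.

Step 1: The π electrons of the C=C bond attack a proton of HCl; Markovnikov addition places the new C–H on the less-substituted alkene carbon, so the positive charge ends up on the more-substituted carbon — a secondary carbocation. The H–Cl bond breaks heterolytically, releasing Cl⁻.
(No 1,2-shift: no single shift to an adjacent carbon would give a more stable cation.)
Step 2: Cl⁻ captures the cation: a lone pair on Cl⁻ fills the empty p orbital, producing the alkyl halide product.
Total: 2 elementary steps.

2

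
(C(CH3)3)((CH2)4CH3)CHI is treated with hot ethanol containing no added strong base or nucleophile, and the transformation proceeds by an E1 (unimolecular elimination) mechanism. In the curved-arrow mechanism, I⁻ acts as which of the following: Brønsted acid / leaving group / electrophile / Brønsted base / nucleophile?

Step 1: Ionisation: the C–I σ-bond cleaves heterolytically; both bonding electrons depart with I⁻, leaving a secondary carbocation at the α-carbon.
I⁻ departs with both electrons of the breaking σ-bond — that is the definition of a leaving group.

leaving group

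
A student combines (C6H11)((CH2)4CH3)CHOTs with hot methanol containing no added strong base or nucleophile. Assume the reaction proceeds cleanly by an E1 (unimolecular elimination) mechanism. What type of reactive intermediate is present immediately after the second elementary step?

tertiary carbocation

Step 1: Ionisation: the C–O σ-bond cleaves heterolytically; both bonding electrons depart with TsO⁻, leaving a secondary carbocation at the α-carbon.
Step 2: A hydride (H with its bonding pair) migrates from the adjacent cyclohexyl carbon to the cationic centre — a 1,2-hydride shift — upgrading the secondary cation to a tertiary one.
After step 2 the species present is a tertiary carbocation.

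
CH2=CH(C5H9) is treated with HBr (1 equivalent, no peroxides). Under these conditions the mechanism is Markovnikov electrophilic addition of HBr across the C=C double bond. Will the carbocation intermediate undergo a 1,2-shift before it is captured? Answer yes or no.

yes

The first-formed carbocation is secondary.
The adjacent cyclopentyl carbon already bears 2 other carbon substituents and has a hydrogen to migrate; after a 1,2-hydride shift from that carbon the positive charge sits on a tertiary centre.
Tertiary is more stable than secondary, so the shift occurs.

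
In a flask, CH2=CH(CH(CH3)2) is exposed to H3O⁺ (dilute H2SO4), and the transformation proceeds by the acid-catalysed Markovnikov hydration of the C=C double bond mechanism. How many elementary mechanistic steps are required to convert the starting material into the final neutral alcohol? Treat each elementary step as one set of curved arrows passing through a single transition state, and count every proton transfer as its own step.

4

Step 1: The π electrons of the C=C bond attack a proton of H3O⁺; Markovnikov addition places the new C–H on the less-substituted alkene carbon, so the positive charge ends up on the more-substituted carbon — a secondary carbocation. H2O is released.
Step 2: A hydride (H with its bonding pair) migrates from the adjacent isopropyl carbon to the cationic centre — a 1,2-hydride shift — upgrading the secondary cation to a tertiary one.
Step 3: Nucleophilic capture of the cation by H2O produces the protonated alcohol (an oxonium ion).
Step 4: H2O removes a proton from the oxonium oxygen, regenerating H3O⁺ and giving the neutral alcohol.
Total: 4 elementary steps.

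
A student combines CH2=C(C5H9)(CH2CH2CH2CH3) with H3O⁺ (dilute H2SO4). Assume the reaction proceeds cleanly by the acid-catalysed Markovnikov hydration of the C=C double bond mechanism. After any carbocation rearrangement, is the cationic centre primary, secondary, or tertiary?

Step 1: The π electrons of the C=C bond attack a proton of H3O⁺; Markovnikov addition places the new C–H on the less-substituted alkene carbon, so the positive charge ends up on the more-substituted carbon — a tertiary carbocation. H2O is released.
No single 1,2-shift to an adjacent carbon would give a more-substituted cation, so no rearrangement occurs.

tertiary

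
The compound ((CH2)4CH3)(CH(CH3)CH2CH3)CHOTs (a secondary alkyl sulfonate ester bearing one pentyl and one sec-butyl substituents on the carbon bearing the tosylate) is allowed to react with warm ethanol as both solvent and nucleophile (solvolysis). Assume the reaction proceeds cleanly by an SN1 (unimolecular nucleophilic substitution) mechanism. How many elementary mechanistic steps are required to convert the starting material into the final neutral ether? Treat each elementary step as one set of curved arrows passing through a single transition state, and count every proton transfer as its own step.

Step 1: The C–O bond breaks with both electrons going to the tosylate; TsO⁻ leaves and a secondary carbocation remains.
Step 2: A 1,2-hydride shift from the adjacent sec-butyl carbon moves the positive charge from the secondary centre to an adjacent carbon, generating a more stable tertiary carbocation.
Step 3: Nucleophilic capture: the oxygen of CH3CH2OH bonds to the cationic carbon, producing an oxonium-ion intermediate.
Step 4: Proton transfer from the O–H of the oxonium ion to a solvent molecule delivers the neutral ether.
Total: 4 elementary steps.

4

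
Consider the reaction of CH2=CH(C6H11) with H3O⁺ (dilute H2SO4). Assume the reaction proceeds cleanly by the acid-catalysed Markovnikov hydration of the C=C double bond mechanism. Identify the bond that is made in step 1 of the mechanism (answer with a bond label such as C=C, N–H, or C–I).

Step 1: Electrophilic addition begins with the π(C=C) electrons forming a bond to the proton of H3O⁺. Following Markovnikov's rule, the resulting cation is secondary. H2O is released.
The bond formed in this step is the C–H bond.

C–H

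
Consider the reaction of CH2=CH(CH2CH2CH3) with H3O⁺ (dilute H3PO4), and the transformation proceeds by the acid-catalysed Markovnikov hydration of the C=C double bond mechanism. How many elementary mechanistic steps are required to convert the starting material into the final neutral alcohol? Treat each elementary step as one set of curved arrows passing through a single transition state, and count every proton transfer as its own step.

3

Step 1: Protonation of the alkene by H3O⁺: the π bond acts as the nucleophile and picks up H⁺, giving the more stable (Markovnikov) secondary carbocation. H2O is released.
(No 1,2-shift: no single shift to an adjacent carbon would give a more stable cation.)
Step 2: Nucleophilic capture of the cation by H2O produces the protonated alcohol (an oxonium ion).
Step 3: Proton transfer from the O–H of the oxonium ion to H2O completes the catalytic cycle and yields the alcohol.
Total: 3 elementary steps.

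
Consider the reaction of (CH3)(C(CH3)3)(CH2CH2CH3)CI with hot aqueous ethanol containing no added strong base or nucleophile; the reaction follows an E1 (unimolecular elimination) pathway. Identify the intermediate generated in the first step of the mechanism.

Step 1: Unassisted departure of I⁻ (taking the C–I bonding pair) generates a tertiary carbocation.
After step 1 the species present is a tertiary carbocation.

tertiary carbocation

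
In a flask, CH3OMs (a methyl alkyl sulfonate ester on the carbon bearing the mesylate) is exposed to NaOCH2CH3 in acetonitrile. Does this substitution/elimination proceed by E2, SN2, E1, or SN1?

Conditions: a methyl substrate with a strong nucleophile in the polar aprotic solvent acetonitrile.
These conditions are the textbook signature of the SN2 pathway.
An unhindered substrate with a strong nucleophile in a polar aprotic solvent favours one-step backside displacement.

SN2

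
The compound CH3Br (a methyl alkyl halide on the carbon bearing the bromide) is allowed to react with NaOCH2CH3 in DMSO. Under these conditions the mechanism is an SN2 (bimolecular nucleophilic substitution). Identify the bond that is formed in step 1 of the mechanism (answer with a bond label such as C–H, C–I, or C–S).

Step 1: CH3CH2O⁻ attacks the back face of the α-carbon while Br⁻ departs with the C–Br bonding pair — a single concerted displacement through a pentacoordinate transition state.
The bond formed in this step is the C–O bond.

C–O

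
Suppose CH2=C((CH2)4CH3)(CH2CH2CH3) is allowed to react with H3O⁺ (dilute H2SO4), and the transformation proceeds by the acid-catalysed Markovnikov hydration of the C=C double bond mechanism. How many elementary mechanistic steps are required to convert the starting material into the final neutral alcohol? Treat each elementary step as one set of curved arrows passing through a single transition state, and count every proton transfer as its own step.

3

Step 1: Electrophilic addition begins with the π(C=C) electrons forming a bond to the proton of H3O⁺. Following Markovnikov's rule, the resulting cation is tertiary. H2O is released.
(No 1,2-shift: no single shift to an adjacent carbon would give a more stable cation.)
Step 2: A lone pair on the oxygen of H2O attacks the carbocation, forming a C–O bond and an oxonium ion (a protonated alcohol).
Step 3: H2O removes a proton from the oxonium oxygen, regenerating H3O⁺ and giving the neutral alcohol.
Total: 3 elementary steps.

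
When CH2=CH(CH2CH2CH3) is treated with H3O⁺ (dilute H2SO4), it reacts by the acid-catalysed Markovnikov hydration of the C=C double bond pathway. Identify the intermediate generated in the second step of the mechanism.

oxonium ion

Step 1: Electrophilic addition begins with the π(C=C) electrons forming a bond to the proton of H3O⁺. Following Markovnikov's rule, the resulting cation is secondary. H2O is released.
Step 2: Nucleophilic capture of the cation by H2O produces the protonated alcohol (an oxonium ion).
After step 2 the species present is an oxonium ion.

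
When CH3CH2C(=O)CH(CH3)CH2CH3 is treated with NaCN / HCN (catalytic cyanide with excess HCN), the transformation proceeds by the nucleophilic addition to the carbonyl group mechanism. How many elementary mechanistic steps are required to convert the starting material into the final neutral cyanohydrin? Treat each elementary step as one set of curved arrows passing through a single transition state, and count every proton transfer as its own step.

Step 1: CN⁻ attacks the sp² carbonyl carbon; the C=O π bond breaks and the electrons end up as a lone pair on the alkoxide oxygen of the tetrahedral intermediate.
Step 2: The alkoxide is protonated in situ by undissociated HCN, yielding a cyanohydrin; the CN⁻ so formed carries on the cycle.
Total: 2 elementary steps.

2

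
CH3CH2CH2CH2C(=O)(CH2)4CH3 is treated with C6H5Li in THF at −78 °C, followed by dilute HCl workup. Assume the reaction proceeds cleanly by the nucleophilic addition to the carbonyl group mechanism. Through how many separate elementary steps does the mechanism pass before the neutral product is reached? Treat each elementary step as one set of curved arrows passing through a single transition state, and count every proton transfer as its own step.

2

Step 1: A lone pair / filled orbital on the carbanion-like carbon of C6H5Li attacks the electrophilic carbonyl carbon; the π(C=O) electrons shift onto oxygen, producing a tetrahedral alkoxide intermediate.
Step 2: On dilute HCl workup the alkoxide oxygen is protonated, giving an alcohol.
Total: 2 elementary steps.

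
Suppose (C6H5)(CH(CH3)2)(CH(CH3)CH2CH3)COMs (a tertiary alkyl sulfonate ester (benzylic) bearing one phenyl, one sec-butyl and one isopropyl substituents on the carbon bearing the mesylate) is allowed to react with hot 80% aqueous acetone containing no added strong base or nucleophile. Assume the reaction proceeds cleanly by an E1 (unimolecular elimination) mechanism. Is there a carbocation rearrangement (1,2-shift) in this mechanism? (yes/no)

The first-formed carbocation is tertiary.
No single 1,2-shift to an adjacent carbon would produce a more-substituted cation than the one already present, so no rearrangement occurs.

no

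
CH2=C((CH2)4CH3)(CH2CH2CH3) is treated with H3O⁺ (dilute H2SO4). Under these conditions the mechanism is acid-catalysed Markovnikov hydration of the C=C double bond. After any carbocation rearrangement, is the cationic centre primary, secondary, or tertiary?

tertiary

Step 1: Protonation of the alkene by H3O⁺: the π bond acts as the nucleophile and picks up H⁺, giving the more stable (Markovnikov) tertiary carbocation. H2O is released.
No single 1,2-shift to an adjacent carbon would give a more-substituted cation, so no rearrangement occurs.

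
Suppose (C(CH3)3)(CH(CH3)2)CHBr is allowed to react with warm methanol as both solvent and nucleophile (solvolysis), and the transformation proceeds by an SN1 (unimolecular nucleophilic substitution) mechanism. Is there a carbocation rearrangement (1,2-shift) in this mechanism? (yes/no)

yes

The first-formed carbocation is secondary.
The adjacent isopropyl carbon already bears 2 other carbon substituents and has a hydrogen to migrate; after a 1,2-hydride shift from that carbon the positive charge sits on a tertiary centre.
Tertiary is more stable than secondary, so the shift occurs.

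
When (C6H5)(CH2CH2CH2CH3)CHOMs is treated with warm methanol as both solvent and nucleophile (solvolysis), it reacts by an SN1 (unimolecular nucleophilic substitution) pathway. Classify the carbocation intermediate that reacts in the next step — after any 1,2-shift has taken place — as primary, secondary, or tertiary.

Step 1: Ionisation: the C–O σ-bond cleaves heterolytically; both bonding electrons depart with MsO⁻, leaving a secondary carbocation at the α-carbon.
No single 1,2-shift to an adjacent carbon would give a more-substituted cation, so no rearrangement occurs.

secondary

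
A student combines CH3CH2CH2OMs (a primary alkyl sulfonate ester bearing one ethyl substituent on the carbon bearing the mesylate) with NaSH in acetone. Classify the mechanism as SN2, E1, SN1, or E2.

SN2

Conditions: a primary substrate with a strong nucleophile in the polar aprotic solvent acetone.
These conditions are the textbook signature of the SN2 pathway.
An unhindered substrate with a strong nucleophile in a polar aprotic solvent favours one-step backside displacement.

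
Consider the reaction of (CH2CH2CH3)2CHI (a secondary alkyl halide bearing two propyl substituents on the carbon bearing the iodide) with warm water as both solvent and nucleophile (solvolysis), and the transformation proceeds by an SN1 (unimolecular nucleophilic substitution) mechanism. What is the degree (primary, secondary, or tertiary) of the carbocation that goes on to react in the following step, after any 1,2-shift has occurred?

secondary

Step 1: Ionisation: the C–I σ-bond cleaves heterolytically; both bonding electrons depart with I⁻, leaving a secondary carbocation at the α-carbon.
No single 1,2-shift to an adjacent carbon would give a more-substituted cation, so no rearrangement occurs.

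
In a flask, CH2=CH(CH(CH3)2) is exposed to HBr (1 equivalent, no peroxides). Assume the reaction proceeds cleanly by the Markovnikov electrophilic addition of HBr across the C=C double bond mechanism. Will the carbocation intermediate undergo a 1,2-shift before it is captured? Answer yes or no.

yes

The first-formed carbocation is secondary.
The adjacent isopropyl carbon already bears 2 other carbon substituents and has a hydrogen to migrate; after a 1,2-hydride shift from that carbon the positive charge sits on a tertiary centre.
Tertiary is more stable than secondary, so the shift occurs.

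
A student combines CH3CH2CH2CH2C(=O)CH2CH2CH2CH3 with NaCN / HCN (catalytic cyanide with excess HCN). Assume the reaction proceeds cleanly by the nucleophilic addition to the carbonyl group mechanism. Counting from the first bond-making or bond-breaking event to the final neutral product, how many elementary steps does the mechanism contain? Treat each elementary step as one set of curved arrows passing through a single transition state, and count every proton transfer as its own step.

Step 1: Nucleophilic addition: CN⁻ adds to the carbonyl carbon, pushing the π(C=O) electron pair onto oxygen and giving a tetrahedral alkoxide.
Step 2: The alkoxide is protonated in situ by undissociated HCN, yielding a cyanohydrin; the CN⁻ so formed carries on the cycle.
Total: 2 elementary steps.

2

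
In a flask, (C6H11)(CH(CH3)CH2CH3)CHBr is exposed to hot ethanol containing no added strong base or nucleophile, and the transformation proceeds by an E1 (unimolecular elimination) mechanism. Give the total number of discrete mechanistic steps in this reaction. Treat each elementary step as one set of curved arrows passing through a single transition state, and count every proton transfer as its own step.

Step 1: Ionisation: the C–Br σ-bond cleaves heterolytically; both bonding electrons depart with Br⁻, leaving a secondary carbocation at the α-carbon.
Step 2: Carbocation rearrangement: a 1,2-hydride shift from the adjacent cyclohexyl carbon converts the initially-formed secondary cation into the more stable tertiary cation.
Step 3: An ethanol molecule (solvent) deprotonates a β-carbon; as the C–H bond breaks, those electrons form the new alkene π bond.
Total: 3 elementary steps.

3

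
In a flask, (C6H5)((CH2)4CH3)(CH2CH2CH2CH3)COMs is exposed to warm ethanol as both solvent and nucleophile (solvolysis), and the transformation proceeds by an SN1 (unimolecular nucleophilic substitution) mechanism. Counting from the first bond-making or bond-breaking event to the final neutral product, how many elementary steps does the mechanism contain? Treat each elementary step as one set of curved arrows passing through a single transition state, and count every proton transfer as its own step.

Step 1: Ionisation: the C–O σ-bond cleaves heterolytically; both bonding electrons depart with MsO⁻, leaving a tertiary carbocation at the α-carbon.
(No 1,2-shift: no single shift to an adjacent carbon would give a more stable cation.)
Step 2: Nucleophilic capture: the oxygen of CH3CH2OH bonds to the cationic carbon, producing an oxonium-ion intermediate.
Step 3: Proton transfer from the O–H of the oxonium ion to a solvent molecule delivers the neutral ether.
Total: 3 elementary steps.

3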